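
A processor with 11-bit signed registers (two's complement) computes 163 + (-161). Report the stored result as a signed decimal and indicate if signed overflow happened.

163 → 00010100011
-161 → 11101011111
  00010100011
+ 11101011111
= 00000000010  (discard carry-out 1)
Result 00000000010: MSB = 0 → value 2.
Addends have opposite signs, so signed overflow cannot occur.

2; no overflow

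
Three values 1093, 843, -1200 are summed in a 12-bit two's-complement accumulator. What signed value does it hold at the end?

736

1093 + 843 = 1936 (011110010000)
1936 + (-1200) = 736 (001011100000)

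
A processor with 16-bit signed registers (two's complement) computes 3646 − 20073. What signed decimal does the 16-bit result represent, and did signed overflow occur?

3646 → 0000111000111110
20073 → 0100111001101001
Subtract via negate-and-add: invert 0100111001101001 + 1 = 1011000110010111 (i.e. -20073).
  0000111000111110
+ 1011000110010111
= 1011111111010101
Result 1011111111010101: MSB = 1 → 49109 − 65536 = -16427.
Addends (after negating the subtrahend) have opposite signs, so signed overflow cannot occur.

-16427; no overflow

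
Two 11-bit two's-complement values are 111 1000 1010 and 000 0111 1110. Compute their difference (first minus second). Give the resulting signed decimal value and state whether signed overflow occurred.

111 1000 1010 → 11110001010 = -118 (signed)
000 0111 1110 → 00001111110 = 126 (signed)
Subtract via negate-and-add: invert 00001111110 + 1 = 11110000010 (i.e. -126).
  11110001010
+ 11110000010
= 11100001100  (discard carry-out 1)
Result 11100001100: MSB = 1 → 1804 − 2048 = -244.
Both addends (after negating the subtrahend) are negative and so is the stored result: no signed overflow.

-244; no overflow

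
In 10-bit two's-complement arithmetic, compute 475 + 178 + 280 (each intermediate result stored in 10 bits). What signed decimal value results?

-91

475 + 178 = 653 → wraps to -371 (1010001101)
-371 + 280 = -91 (1110100101)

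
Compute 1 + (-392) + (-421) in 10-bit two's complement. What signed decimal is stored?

1 + (-392) = -391 (1001111001)
-391 + (-421) = -812 → wraps to 212 (0011010100)

212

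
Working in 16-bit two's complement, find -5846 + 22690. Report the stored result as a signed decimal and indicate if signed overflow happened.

-5846 → 1110100100101010
22690 → 0101100010100010
  1110100100101010
+ 0101100010100010
= 0100000111001100  (discard carry-out 1)
Result 0100000111001100: MSB = 0 → value 16844.
Addends have opposite signs, so signed overflow cannot occur.

16844; no overflow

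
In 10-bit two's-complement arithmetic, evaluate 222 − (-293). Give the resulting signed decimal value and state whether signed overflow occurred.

-509; overflow

222 → 0011011110
-293 → 1011011011
Subtract via negate-and-add: invert 1011011011 + 1 = 0100100101 (i.e. 293).
  0011011110
+ 0100100101
= 1000000011
Result 1000000011: MSB = 1 → 515 − 1024 = -509.
Both addends (after negating the subtrahend) are non-negative but the stored result is negative: signed overflow. The true value 222 − (-293) = 515 lies outside [-512, 511].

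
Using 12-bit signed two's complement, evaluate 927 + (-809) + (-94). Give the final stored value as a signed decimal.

24

927 + (-809) = 118 (000001110110)
118 + (-94) = 24 (000000011000)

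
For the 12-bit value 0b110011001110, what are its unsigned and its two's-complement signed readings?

unsigned = 3278, signed = -818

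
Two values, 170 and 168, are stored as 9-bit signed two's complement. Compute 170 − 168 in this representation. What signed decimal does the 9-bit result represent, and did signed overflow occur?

2; no overflow

170 → 010101010
168 → 010101000
Subtract via negate-and-add: invert 010101000 + 1 = 101011000 (i.e. -168).
  010101010
+ 101011000
= 000000010  (discard carry-out 1)
Result 000000010: MSB = 0 → value 2.
Addends (after negating the subtrahend) have opposite signs, so signed overflow cannot occur.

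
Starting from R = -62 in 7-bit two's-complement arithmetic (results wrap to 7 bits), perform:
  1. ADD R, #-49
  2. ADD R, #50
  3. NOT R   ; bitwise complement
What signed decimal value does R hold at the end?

60

Start: R = -62 = 1000010.
R = -62 + (-49) = -111; wraps to 17 = 0010001
R = 17 + 50 = 67; wraps to -61 = 1000011
R = NOT 1000011 = 0111100 = 60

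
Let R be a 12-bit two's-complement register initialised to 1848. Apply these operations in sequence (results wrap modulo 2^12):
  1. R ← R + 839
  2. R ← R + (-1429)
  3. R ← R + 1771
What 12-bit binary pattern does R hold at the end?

101111010101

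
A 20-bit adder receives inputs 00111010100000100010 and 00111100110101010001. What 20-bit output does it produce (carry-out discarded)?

  00111010100000100010
+ 00111100110101010001
= 01110111010101110011

01110111010101110011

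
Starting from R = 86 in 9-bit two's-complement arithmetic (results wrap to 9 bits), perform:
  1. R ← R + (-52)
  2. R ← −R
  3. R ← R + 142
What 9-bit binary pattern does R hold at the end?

001101100

Start: R = 86 = 001010110.
R = 86 + (-52) = 34 = 000100010
R = −(34) = -34 = 111011110
R = -34 + 142 = 108 = 001101100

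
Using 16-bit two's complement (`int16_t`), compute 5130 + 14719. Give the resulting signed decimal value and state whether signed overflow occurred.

5130 → 0001010000001010
14719 → 0011100101111111
  0001010000001010
+ 0011100101111111
= 0100110110001001
Result 0100110110001001: MSB = 0 → value 19849.
Both addends are non-negative and so is the stored result: no signed overflow.

19849; no overflow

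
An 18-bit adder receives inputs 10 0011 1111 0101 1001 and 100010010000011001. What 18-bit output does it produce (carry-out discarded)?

  100011111101011001
+ 100010010000011001
= 000110001101110010  (discard carry-out 1)

000110001101110010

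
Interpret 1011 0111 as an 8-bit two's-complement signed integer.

MSB is 1, so the value is negative.
Invert: 01001000. Add 1: 01001001 = 73. So the value is −73.

-73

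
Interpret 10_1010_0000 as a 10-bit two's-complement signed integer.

-352

MSB is 1, so the value is negative.
Unsigned reading: 672. Subtract 2^10 = 1024: 672 − 1024 = -352.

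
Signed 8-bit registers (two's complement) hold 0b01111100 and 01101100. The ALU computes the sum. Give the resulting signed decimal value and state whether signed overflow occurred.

-24; overflow

0b01111100 → 01111100 = 124 (signed)
01101100 = 108 (signed)
  01111100
+ 01101100
= 11101000
Result 11101000: MSB = 1 → 232 − 256 = -24.
Both addends are non-negative but the stored result is negative: signed overflow. The true value 124 + 108 = 232 lies outside [-128, 127].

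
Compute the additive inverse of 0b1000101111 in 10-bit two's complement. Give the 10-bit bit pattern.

Invert: 0111010000. Add 1: 0111010001.

0111010001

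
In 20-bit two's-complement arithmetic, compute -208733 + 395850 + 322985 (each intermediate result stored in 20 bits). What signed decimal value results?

510102

-208733 + 395850 = 187117 (00101101101011101101)
187117 + 322985 = 510102 (01111100100010010110)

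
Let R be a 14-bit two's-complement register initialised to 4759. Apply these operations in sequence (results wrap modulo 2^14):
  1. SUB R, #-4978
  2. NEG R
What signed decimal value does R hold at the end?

6647

Start: R = 4759 = 01001010010111.
R = 4759 − (-4978) = 9737; wraps to -6647 = 10011000001001
R = −(-6647) = 6647 = 01100111110111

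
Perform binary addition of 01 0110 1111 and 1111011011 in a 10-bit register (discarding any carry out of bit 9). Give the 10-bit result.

0101001010

  0101101111
+ 1111011011
= 0101001010  (discard carry-out 1)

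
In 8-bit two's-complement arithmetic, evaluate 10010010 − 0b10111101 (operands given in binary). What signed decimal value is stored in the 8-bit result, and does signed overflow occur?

-43; no overflow

10010010 = -110 (signed)
0b10111101 → 10111101 = -67 (signed)
Subtract via negate-and-add: invert 10111101 + 1 = 01000011 (i.e. 67).
  10010010
+ 01000011
= 11010101
Result 11010101: MSB = 1 → 213 − 256 = -43.
Addends (after negating the subtrahend) have opposite signs, so signed overflow cannot occur.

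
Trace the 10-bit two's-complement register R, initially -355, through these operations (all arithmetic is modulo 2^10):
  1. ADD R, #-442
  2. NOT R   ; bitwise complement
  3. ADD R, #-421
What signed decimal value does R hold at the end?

375

Start: R = -355 = 1010011101.
R = -355 + (-442) = -797; wraps to 227 = 0011100011
R = NOT 0011100011 = 1100011100 = -228
R = -228 + (-421) = -649; wraps to 375 = 0101110111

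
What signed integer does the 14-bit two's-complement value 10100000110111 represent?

-6089

MSB is 1, so the value is negative.
Unsigned reading: 10295. Subtract 2^14 = 16384: 10295 − 16384 = -6089.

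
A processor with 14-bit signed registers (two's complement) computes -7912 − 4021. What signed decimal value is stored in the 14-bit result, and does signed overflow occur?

4451; overflow

-7912 → 10000100011000
4021 → 00111110110101
Subtract via negate-and-add: invert 00111110110101 + 1 = 11000001001011 (i.e. -4021).
  10000100011000
+ 11000001001011
= 01000101100011  (discard carry-out 1)
Result 01000101100011: MSB = 0 → value 4451.
Both addends (after negating the subtrahend) are negative but the stored result is non-negative: signed overflow. The true value -7912 − 4021 = -11933 lies outside [-8192, 8191].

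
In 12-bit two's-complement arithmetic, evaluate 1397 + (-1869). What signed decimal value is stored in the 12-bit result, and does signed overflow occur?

1397 → 010101110101
-1869 → 100010110011
  010101110101
+ 100010110011
= 111000101000
Result 111000101000: MSB = 1 → 3624 − 4096 = -472.
Addends have opposite signs, so signed overflow cannot occur.

-472; no overflow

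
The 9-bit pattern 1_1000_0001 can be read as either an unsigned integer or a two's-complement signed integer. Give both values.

Unsigned: 110000001 = 385.
Signed: MSB=1 → 385 − 512 = -127.

unsigned = 385, signed = -127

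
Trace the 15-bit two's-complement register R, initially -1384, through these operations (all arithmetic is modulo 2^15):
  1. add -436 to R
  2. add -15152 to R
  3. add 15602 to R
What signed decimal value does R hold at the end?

Start: R = -1384 = 111101010011000.
R = -1384 + (-436) = -1820 = 111100011100100
R = -1820 + (-15152) = -16972; wraps to 15796 = 011110110110100
R = 15796 + 15602 = 31398; wraps to -1370 = 111101010100110

-1370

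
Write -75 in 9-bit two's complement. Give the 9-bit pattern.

|-75| = 75 = 001001011 in 9 bits.
Invert the bits: 110110100. Add 1: 110110101.

110110101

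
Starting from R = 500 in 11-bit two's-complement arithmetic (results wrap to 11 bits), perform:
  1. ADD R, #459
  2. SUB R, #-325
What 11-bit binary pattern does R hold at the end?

Start: R = 500 = 00111110100.
R = 500 + 459 = 959 = 01110111111
R = 959 − (-325) = 1284; wraps to -764 = 10100000100

10100000100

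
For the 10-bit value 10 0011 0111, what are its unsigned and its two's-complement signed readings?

unsigned = 567, signed = -457

Unsigned: 1000110111 = 567.
Signed: MSB=1 → 567 − 1024 = -457.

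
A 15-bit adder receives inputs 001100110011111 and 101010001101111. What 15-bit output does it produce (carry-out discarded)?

  001100110011111
+ 101010001101111
= 110111000001110

110111000001110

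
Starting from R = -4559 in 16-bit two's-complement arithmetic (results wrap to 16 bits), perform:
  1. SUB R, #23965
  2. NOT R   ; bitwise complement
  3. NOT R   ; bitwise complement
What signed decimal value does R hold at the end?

-28524

Start: R = -4559 = 1110111000110001.
R = -4559 − 23965 = -28524 = 1001000010010100
R = NOT 1001000010010100 = 0110111101101011 = 28523
R = NOT 0110111101101011 = 1001000010010100 = -28524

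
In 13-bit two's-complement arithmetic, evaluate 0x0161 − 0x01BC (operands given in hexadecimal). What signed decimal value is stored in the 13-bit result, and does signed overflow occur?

0x0161 = 0000101100001 = 353 (signed)
0x01BC = 0000110111100 = 444 (signed)
Subtract via negate-and-add: invert 0000110111100 + 1 = 1111001000100 (i.e. -444).
  0000101100001
+ 1111001000100
= 1111110100101
Result 1111110100101: MSB = 1 → 8101 − 8192 = -91.
Addends (after negating the subtrahend) have opposite signs, so signed overflow cannot occur.

-91; no overflow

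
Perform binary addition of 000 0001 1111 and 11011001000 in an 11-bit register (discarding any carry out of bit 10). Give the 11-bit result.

11011100111

  00000011111
+ 11011001000
= 11011100111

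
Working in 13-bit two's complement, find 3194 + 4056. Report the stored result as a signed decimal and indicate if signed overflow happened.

3194 → 0110001111010
4056 → 0111111011000
  0110001111010
+ 0111111011000
= 1110001010010
Result 1110001010010: MSB = 1 → 7250 − 8192 = -942.
Both addends are non-negative but the stored result is negative: signed overflow. The true value 3194 + 4056 = 7250 lies outside [-4096, 4095].

-942; overflow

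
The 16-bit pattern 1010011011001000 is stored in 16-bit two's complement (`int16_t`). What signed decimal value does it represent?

-22840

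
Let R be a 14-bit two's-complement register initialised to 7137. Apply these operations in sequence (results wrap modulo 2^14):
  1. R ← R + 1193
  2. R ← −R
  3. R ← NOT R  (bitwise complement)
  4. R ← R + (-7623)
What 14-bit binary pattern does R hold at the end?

00001011000010

Start: R = 7137 = 01101111100001.
R = 7137 + 1193 = 8330; wraps to -8054 = 10000010001010
R = −(-8054) = 8054 = 01111101110110
R = NOT 01111101110110 = 10000010001001 = -8055
R = -8055 + (-7623) = -15678; wraps to 706 = 00001011000010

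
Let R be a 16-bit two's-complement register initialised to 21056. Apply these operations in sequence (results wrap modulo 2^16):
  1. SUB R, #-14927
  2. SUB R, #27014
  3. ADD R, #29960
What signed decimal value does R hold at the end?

Start: R = 21056 = 0101001001000000.
R = 21056 − (-14927) = 35983; wraps to -29553 = 1000110010001111
R = -29553 − 27014 = -56567; wraps to 8969 = 0010001100001001
R = 8969 + 29960 = 38929; wraps to -26607 = 1001100000010001

-26607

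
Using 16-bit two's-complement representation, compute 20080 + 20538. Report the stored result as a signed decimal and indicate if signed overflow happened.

-24918; overflow

20080 → 0100111001110000
20538 → 0101000000111010
  0100111001110000
+ 0101000000111010
= 1001111010101010
Result 1001111010101010: MSB = 1 → 40618 − 65536 = -24918.
Both addends are non-negative but the stored result is negative: signed overflow. The true value 20080 + 20538 = 40618 lies outside [-32768, 32767].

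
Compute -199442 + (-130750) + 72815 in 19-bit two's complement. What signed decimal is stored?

-199442 + (-130750) = -330192 → wraps to 194096 (0101111011000110000)
194096 + 72815 = 266911 → wraps to -257377 (1000001001010011111)

-257377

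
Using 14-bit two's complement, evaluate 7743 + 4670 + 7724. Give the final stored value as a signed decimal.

3753

7743 + 4670 = 12413 → wraps to -3971 (11000001111101)
-3971 + 7724 = 3753 (00111010101001)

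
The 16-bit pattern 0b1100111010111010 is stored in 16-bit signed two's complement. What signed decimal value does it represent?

-12614

MSB is 1, so the value is negative.
Invert: 0011000101000101. Add 1: 0011000101000110 = 12614. So the value is −12614.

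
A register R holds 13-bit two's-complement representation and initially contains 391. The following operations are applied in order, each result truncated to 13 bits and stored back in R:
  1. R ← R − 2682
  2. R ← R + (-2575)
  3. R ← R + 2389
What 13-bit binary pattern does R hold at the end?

Start: R = 391 = 0000110000111.
R = 391 − 2682 = -2291 = 1011100001101
R = -2291 + (-2575) = -4866; wraps to 3326 = 0110011111110
R = 3326 + 2389 = 5715; wraps to -2477 = 1011001010011

1011001010011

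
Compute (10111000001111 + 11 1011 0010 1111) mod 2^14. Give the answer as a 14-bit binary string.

  10111000001111
+ 11101100101111
= 10100100111110  (discard carry-out 1)

10100100111110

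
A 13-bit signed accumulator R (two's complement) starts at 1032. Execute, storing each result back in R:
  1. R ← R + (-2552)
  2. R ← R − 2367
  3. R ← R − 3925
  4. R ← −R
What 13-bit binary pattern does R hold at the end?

Start: R = 1032 = 0010000001000.
R = 1032 + (-2552) = -1520 = 1101000010000
R = -1520 − 2367 = -3887 = 1000011010001
R = -3887 − 3925 = -7812; wraps to 380 = 0000101111100
R = −(380) = -380 = 1111010000100

1111010000100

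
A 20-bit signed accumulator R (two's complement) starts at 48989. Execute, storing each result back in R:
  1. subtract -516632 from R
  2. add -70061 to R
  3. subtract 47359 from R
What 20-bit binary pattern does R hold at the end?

Start: R = 48989 = 00001011111101011101.
R = 48989 − (-516632) = 565621; wraps to -482955 = 10001010000101110101
R = -482955 + (-70061) = -553016; wraps to 495560 = 01111000111111001000
R = 495560 − 47359 = 448201 = 01101101011011001001

01101101011011001001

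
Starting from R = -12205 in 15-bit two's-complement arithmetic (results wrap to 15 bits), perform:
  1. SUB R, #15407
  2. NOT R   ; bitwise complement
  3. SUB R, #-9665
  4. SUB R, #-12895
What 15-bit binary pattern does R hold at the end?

100001111111011

Start: R = -12205 = 101000001010011.
R = -12205 − 15407 = -27612; wraps to 5156 = 001010000100100
R = NOT 001010000100100 = 110101111011011 = -5157
R = -5157 − (-9665) = 4508 = 001000110011100
R = 4508 − (-12895) = 17403; wraps to -15365 = 100001111111011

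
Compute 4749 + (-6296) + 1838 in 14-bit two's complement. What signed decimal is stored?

291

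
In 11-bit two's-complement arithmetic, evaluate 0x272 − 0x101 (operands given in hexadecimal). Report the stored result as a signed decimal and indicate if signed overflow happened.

0x272 = 01001110010 = 626 (signed)
0x101 = 00100000001 = 257 (signed)
Subtract via negate-and-add: invert 00100000001 + 1 = 11011111111 (i.e. -257).
  01001110010
+ 11011111111
= 00101110001  (discard carry-out 1)
Result 00101110001: MSB = 0 → value 369.
Addends (after negating the subtrahend) have opposite signs, so signed overflow cannot occur.

369; no overflow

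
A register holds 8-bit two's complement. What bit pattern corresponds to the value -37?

11011011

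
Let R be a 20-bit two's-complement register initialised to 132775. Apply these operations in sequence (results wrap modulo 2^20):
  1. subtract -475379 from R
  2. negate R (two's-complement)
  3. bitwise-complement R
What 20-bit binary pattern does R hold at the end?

10010100011110011001

Start: R = 132775 = 00100000011010100111.
R = 132775 − (-475379) = 608154; wraps to -440422 = 10010100011110011010
R = −(-440422) = 440422 = 01101011100001100110
R = NOT 01101011100001100110 = 10010100011110011001 = -440423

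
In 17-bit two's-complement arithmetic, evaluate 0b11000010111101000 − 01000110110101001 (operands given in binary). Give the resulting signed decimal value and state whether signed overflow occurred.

0b11000010111101000 → 11000010111101000 = -31256 (signed)
01000110110101001 = 36265 (signed)
Subtract via negate-and-add: invert 01000110110101001 + 1 = 10111001001010111 (i.e. -36265).
  11000010111101000
+ 10111001001010111
= 01111100000111111  (discard carry-out 1)
Result 01111100000111111: MSB = 0 → value 63551.
Both addends (after negating the subtrahend) are negative but the stored result is non-negative: signed overflow. The true value -31256 − 36265 = -67521 lies outside [-65536, 65535].

63551; overflow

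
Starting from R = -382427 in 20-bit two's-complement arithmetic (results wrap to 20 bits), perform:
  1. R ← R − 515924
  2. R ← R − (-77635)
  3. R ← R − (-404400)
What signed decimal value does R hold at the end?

Start: R = -382427 = 10100010101000100101.
R = -382427 − 515924 = -898351; wraps to 150225 = 00100100101011010001
R = 150225 − (-77635) = 227860 = 00110111101000010100
R = 227860 − (-404400) = 632260; wraps to -416316 = 10011010010111000100

-416316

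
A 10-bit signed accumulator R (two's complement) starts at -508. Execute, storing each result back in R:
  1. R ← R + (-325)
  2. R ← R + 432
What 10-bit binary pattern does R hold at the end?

1001101111

Start: R = -508 = 1000000100.
R = -508 + (-325) = -833; wraps to 191 = 0010111111
R = 191 + 432 = 623; wraps to -401 = 1001101111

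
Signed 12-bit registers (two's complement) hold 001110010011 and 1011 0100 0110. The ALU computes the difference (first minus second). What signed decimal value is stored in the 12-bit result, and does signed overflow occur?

001110010011 = 915 (signed)
1011 0100 0110 → 101101000110 = -1210 (signed)
Subtract via negate-and-add: invert 101101000110 + 1 = 010010111010 (i.e. 1210).
  001110010011
+ 010010111010
= 100001001101
Result 100001001101: MSB = 1 → 2125 − 4096 = -1971.
Both addends (after negating the subtrahend) are non-negative but the stored result is negative: signed overflow. The true value 915 − (-1210) = 2125 lies outside [-2048, 2047].

-1971; overflow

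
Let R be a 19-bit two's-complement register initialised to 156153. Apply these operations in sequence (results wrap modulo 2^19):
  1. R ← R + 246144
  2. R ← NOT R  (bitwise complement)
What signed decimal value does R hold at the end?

121990

Start: R = 156153 = 0100110000111111001.
R = 156153 + 246144 = 402297; wraps to -121991 = 1100010001101111001
R = NOT 1100010001101111001 = 0011101110010000110 = 121990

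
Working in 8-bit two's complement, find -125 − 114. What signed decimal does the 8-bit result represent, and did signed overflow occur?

17; overflow

-125 → 10000011
114 → 01110010
Subtract via negate-and-add: invert 01110010 + 1 = 10001110 (i.e. -114).
  10000011
+ 10001110
= 00010001  (discard carry-out 1)
Result 00010001: MSB = 0 → value 17.
Both addends (after negating the subtrahend) are negative but the stored result is non-negative: signed overflow. The true value -125 − 114 = -239 lies outside [-128, 127].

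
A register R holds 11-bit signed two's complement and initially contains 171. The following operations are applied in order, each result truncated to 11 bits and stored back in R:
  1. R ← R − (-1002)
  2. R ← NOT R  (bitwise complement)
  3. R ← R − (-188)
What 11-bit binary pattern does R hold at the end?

10000100110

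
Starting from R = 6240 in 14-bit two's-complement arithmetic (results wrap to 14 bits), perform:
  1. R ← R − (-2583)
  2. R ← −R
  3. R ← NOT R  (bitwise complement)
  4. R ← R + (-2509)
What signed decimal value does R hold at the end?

6313

Start: R = 6240 = 01100001100000.
R = 6240 − (-2583) = 8823; wraps to -7561 = 10001001110111
R = −(-7561) = 7561 = 01110110001001
R = NOT 01110110001001 = 10001001110110 = -7562
R = -7562 + (-2509) = -10071; wraps to 6313 = 01100010101001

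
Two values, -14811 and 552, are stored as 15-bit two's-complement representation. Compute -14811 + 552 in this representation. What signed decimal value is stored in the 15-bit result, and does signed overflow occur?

-14811 → 100011000100101
552 → 000001000101000
  100011000100101
+ 000001000101000
= 100100001001101
Result 100100001001101: MSB = 1 → 18509 − 32768 = -14259.
Addends have opposite signs, so signed overflow cannot occur.

-14259; no overflow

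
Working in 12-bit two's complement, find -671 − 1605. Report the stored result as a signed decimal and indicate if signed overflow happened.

1820; overflow

-671 → 110101100001
1605 → 011001000101
Subtract via negate-and-add: invert 011001000101 + 1 = 100110111011 (i.e. -1605).
  110101100001
+ 100110111011
= 011100011100  (discard carry-out 1)
Result 011100011100: MSB = 0 → value 1820.
Both addends (after negating the subtrahend) are negative but the stored result is non-negative: signed overflow. The true value -671 − 1605 = -2276 lies outside [-2048, 2047].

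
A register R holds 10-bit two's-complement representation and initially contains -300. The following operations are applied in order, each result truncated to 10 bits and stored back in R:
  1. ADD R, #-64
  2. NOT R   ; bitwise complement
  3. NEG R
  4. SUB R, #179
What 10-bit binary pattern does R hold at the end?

0111100010

Start: R = -300 = 1011010100.
R = -300 + (-64) = -364 = 1010010100
R = NOT 1010010100 = 0101101011 = 363
R = −(363) = -363 = 1010010101
R = -363 − 179 = -542; wraps to 482 = 0111100010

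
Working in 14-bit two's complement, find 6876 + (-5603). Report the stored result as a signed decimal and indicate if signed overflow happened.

1273; no overflow

6876 → 01101011011100
-5603 → 10101000011101
  01101011011100
+ 10101000011101
= 00010011111001  (discard carry-out 1)
Result 00010011111001: MSB = 0 → value 1273.
Addends have opposite signs, so signed overflow cannot occur.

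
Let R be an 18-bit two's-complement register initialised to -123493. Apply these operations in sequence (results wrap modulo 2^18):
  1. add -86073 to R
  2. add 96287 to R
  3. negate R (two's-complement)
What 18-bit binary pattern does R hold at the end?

011011101001111111

Start: R = -123493 = 100001110110011011.
R = -123493 + (-86073) = -209566; wraps to 52578 = 001100110101100010
R = 52578 + 96287 = 148865; wraps to -113279 = 100100010110000001
R = −(-113279) = 113279 = 011011101001111111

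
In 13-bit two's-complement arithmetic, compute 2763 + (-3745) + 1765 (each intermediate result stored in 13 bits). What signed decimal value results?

783

2763 + (-3745) = -982 (1110000101010)
-982 + 1765 = 783 (0001100001111)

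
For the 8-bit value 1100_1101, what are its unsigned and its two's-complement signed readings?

Unsigned: 11001101 = 205.
Signed: MSB=1 → 205 − 256 = -51.

unsigned = 205, signed = -51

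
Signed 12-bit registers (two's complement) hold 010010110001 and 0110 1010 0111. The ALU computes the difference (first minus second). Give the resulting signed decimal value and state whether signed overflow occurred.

010010110001 = 1201 (signed)
0110 1010 0111 → 011010100111 = 1703 (signed)
Subtract via negate-and-add: invert 011010100111 + 1 = 100101011001 (i.e. -1703).
  010010110001
+ 100101011001
= 111000001010
Result 111000001010: MSB = 1 → 3594 − 4096 = -502.
Addends (after negating the subtrahend) have opposite signs, so signed overflow cannot occur.

-502; no overflow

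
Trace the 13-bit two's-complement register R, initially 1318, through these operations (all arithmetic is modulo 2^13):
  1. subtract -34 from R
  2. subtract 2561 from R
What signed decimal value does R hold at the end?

Start: R = 1318 = 0010100100110.
R = 1318 − (-34) = 1352 = 0010101001000
R = 1352 − 2561 = -1209 = 1101101000111

-1209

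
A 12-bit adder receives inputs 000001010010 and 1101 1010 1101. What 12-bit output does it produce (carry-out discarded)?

  000001010010
+ 110110101101
= 110111111111

110111111111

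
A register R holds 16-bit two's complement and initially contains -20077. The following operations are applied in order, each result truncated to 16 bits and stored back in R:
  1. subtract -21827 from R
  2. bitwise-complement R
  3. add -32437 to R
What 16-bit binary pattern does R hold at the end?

0111101001110100

Start: R = -20077 = 1011000110010011.
R = -20077 − (-21827) = 1750 = 0000011011010110
R = NOT 0000011011010110 = 1111100100101001 = -1751
R = -1751 + (-32437) = -34188; wraps to 31348 = 0111101001110100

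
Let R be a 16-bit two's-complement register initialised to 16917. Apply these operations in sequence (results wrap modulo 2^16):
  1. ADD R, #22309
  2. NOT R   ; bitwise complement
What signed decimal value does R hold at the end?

Start: R = 16917 = 0100001000010101.
R = 16917 + 22309 = 39226; wraps to -26310 = 1001100100111010
R = NOT 1001100100111010 = 0110011011000101 = 26309

26309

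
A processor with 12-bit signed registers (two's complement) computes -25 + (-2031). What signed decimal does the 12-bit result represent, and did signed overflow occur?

2040; overflow

-25 → 111111100111
-2031 → 100000010001
  111111100111
+ 100000010001
= 011111111000  (discard carry-out 1)
Result 011111111000: MSB = 0 → value 2040.
Both addends are negative but the stored result is non-negative: signed overflow. The true value -25 + (-2031) = -2056 lies outside [-2048, 2047].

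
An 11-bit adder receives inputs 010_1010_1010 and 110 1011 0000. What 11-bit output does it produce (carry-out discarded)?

  01010101010
+ 11010110000
= 00101011010  (discard carry-out 1)

00101011010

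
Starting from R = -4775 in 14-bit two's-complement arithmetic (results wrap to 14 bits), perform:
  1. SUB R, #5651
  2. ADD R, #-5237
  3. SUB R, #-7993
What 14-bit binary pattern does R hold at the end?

Start: R = -4775 = 10110101011001.
R = -4775 − 5651 = -10426; wraps to 5958 = 01011101000110
R = 5958 + (-5237) = 721 = 00001011010001
R = 721 − (-7993) = 8714; wraps to -7670 = 10001000001010

10001000001010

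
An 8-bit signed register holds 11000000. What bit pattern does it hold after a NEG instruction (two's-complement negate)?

01000000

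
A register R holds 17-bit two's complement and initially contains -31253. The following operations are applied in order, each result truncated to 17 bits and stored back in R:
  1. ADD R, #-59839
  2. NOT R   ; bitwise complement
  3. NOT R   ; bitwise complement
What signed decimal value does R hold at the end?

39980

Start: R = -31253 = 11000010111101011.
R = -31253 + (-59839) = -91092; wraps to 39980 = 01001110000101100
R = NOT 01001110000101100 = 10110001111010011 = -39981
R = NOT 10110001111010011 = 01001110000101100 = 39980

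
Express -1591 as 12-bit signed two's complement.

100111001001

|-1591| = 1591 = 011000110111 in 12 bits.
Invert the bits: 100111001000. Add 1: 100111001001.
Check: 100111001001 reads as 2505 − 4096 = -1591.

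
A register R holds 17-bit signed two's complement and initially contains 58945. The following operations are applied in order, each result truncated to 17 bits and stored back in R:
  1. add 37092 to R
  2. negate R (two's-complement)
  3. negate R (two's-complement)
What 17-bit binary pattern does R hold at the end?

10111011100100101

Start: R = 58945 = 01110011001000001.
R = 58945 + 37092 = 96037; wraps to -35035 = 10111011100100101
R = −(-35035) = 35035 = 01000100011011011
R = −(35035) = -35035 = 10111011100100101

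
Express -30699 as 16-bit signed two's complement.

1000100000010101

|-30699| = 30699 = 0111011111101011 in 16 bits.
Invert the bits: 1000100000010100. Add 1: 1000100000010101.
Check: 1000100000010101 reads as 34837 − 65536 = -30699.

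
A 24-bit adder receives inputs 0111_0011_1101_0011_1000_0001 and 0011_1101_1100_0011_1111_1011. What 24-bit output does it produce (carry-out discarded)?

  011100111101001110000001
+ 001111011100001111111011
= 101100011001011101111100

101100011001011101111100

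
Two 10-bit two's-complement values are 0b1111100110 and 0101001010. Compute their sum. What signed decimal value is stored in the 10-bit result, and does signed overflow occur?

304; no overflow

0b1111100110 → 1111100110 = -26 (signed)
0101001010 = 330 (signed)
  1111100110
+ 0101001010
= 0100110000  (discard carry-out 1)
Result 0100110000: MSB = 0 → value 304.
Addends have opposite signs, so signed overflow cannot occur.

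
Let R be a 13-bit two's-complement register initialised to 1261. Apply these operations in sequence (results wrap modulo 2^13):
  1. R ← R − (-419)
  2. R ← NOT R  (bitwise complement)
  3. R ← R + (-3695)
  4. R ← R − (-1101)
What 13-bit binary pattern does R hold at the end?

0111101001101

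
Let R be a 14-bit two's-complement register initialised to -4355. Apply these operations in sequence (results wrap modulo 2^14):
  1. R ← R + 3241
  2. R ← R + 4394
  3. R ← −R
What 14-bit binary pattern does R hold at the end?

Start: R = -4355 = 10111011111101.
R = -4355 + 3241 = -1114 = 11101110100110
R = -1114 + 4394 = 3280 = 00110011010000
R = −(3280) = -3280 = 11001100110000

11001100110000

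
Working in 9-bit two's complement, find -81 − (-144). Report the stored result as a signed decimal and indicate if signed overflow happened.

-81 → 110101111
-144 → 101110000
Subtract via negate-and-add: invert 101110000 + 1 = 010010000 (i.e. 144).
  110101111
+ 010010000
= 000111111  (discard carry-out 1)
Result 000111111: MSB = 0 → value 63.
Addends (after negating the subtrahend) have opposite signs, so signed overflow cannot occur.

63; no overflow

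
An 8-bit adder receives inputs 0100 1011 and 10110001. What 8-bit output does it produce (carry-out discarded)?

  01001011
+ 10110001
= 11111100

11111100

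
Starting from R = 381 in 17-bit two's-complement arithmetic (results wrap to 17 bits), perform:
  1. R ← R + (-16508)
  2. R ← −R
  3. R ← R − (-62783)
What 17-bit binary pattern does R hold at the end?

Start: R = 381 = 00000000101111101.
R = 381 + (-16508) = -16127 = 11100000100000001
R = −(-16127) = 16127 = 00011111011111111
R = 16127 − (-62783) = 78910; wraps to -52162 = 10011010000111110

10011010000111110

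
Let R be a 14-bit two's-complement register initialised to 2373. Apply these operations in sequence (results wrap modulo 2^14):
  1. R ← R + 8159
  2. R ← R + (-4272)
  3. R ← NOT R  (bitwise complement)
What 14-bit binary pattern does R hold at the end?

10011110001011

Start: R = 2373 = 00100101000101.
R = 2373 + 8159 = 10532; wraps to -5852 = 10100100100100
R = -5852 + (-4272) = -10124; wraps to 6260 = 01100001110100
R = NOT 01100001110100 = 10011110001011 = -6261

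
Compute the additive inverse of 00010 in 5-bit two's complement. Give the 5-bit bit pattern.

Invert: 11101. Add 1: 11110.
Check: 00010 = 2, 11110 = -2.

11110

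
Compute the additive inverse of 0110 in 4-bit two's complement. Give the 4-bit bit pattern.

1010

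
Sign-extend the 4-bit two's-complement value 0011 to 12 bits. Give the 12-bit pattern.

000000000011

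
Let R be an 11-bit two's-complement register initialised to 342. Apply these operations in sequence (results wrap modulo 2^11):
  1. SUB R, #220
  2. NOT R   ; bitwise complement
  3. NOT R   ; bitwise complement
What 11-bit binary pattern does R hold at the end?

00001111010

Start: R = 342 = 00101010110.
R = 342 − 220 = 122 = 00001111010
R = NOT 00001111010 = 11110000101 = -123
R = NOT 11110000101 = 00001111010 = 122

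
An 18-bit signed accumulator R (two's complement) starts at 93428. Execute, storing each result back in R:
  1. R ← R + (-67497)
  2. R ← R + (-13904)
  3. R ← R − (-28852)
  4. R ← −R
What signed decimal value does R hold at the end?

-40879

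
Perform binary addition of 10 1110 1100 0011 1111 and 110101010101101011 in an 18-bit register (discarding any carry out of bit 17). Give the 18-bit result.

100100000110101010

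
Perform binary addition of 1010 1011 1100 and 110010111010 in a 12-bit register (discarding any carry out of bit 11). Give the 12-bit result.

011101110110

  101010111100
+ 110010111010
= 011101110110  (discard carry-out 1)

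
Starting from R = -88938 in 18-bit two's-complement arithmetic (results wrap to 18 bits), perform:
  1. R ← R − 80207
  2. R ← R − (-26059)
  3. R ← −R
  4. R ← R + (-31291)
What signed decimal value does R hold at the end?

111795

Start: R = -88938 = 101010010010010110.
R = -88938 − 80207 = -169145; wraps to 92999 = 010110101101000111
R = 92999 − (-26059) = 119058 = 011101000100010010
R = −(119058) = -119058 = 100010111011101110
R = -119058 + (-31291) = -150349; wraps to 111795 = 011011010010110011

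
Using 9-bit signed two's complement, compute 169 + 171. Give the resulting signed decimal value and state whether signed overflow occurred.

-172; overflow

169 → 010101001
171 → 010101011
  010101001
+ 010101011
= 101010100
Result 101010100: MSB = 1 → 340 − 512 = -172.
Both addends are non-negative but the stored result is negative: signed overflow. The true value 169 + 171 = 340 lies outside [-256, 255].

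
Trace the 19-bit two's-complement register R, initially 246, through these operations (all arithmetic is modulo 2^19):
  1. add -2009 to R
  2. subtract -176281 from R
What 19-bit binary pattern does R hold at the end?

0101010100110110110

Start: R = 246 = 0000000000011110110.
R = 246 + (-2009) = -1763 = 1111111100100011101
R = -1763 − (-176281) = 174518 = 0101010100110110110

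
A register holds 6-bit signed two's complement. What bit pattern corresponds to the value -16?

110000

|-16| = 16 = 010000 in 6 bits.
Invert the bits: 101111. Add 1: 110000.
Check: 110000 reads as 48 − 64 = -16.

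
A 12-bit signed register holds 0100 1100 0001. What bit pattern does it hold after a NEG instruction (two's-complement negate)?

Invert: 101100111110. Add 1: 101100111111.

101100111111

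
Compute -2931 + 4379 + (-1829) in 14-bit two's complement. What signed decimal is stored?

-2931 + 4379 = 1448 (00010110101000)
1448 + (-1829) = -381 (11111010000011)

-381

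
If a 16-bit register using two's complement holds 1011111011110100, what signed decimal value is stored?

MSB is 1, so the value is negative.
Invert: 0100000100001011. Add 1: 0100000100001100 = 16652. So the value is −16652.

-16652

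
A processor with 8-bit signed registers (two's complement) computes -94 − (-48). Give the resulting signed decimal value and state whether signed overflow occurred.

-46; no overflow

-94 → 10100010
-48 → 11010000
Subtract via negate-and-add: invert 11010000 + 1 = 00110000 (i.e. 48).
  10100010
+ 00110000
= 11010010
Result 11010010: MSB = 1 → 210 − 256 = -46.
Addends (after negating the subtrahend) have opposite signs, so signed overflow cannot occur.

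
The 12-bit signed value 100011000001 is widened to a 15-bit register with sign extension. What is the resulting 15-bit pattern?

111100011000001

MSB of 100011000001 is 1; replicate it into the new high bits.
111|100011000001 → 111100011000001 (still -1855).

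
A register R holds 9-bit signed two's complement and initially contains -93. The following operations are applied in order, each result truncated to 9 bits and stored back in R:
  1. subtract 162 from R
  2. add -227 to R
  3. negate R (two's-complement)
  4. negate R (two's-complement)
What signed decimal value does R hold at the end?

Start: R = -93 = 110100011.
R = -93 − 162 = -255 = 100000001
R = -255 + (-227) = -482; wraps to 30 = 000011110
R = −(30) = -30 = 111100010
R = −(-30) = 30 = 000011110

30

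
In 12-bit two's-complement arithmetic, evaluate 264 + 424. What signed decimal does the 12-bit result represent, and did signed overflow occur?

264 → 000100001000
424 → 000110101000
  000100001000
+ 000110101000
= 001010110000
Result 001010110000: MSB = 0 → value 688.
Both addends are non-negative and so is the stored result: no signed overflow.

688; no overflow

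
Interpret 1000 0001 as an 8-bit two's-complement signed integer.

-127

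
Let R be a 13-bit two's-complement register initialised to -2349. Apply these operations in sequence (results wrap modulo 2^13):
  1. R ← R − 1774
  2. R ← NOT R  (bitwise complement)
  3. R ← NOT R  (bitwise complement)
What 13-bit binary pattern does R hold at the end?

Start: R = -2349 = 1011011010011.
R = -2349 − 1774 = -4123; wraps to 4069 = 0111111100101
R = NOT 0111111100101 = 1000000011010 = -4070
R = NOT 1000000011010 = 0111111100101 = 4069

0111111100101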